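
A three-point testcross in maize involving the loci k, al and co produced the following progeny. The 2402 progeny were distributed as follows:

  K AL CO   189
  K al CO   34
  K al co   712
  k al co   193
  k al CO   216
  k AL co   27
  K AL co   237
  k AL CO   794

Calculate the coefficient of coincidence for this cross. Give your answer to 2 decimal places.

The two most frequent reciprocal classes, k AL CO and K al co, are the parental types, so the F1 was k AL CO / K al co.
The two rarest classes, k AL co and K al CO, are the double crossovers. Comparing them with the parentals, only the co allele has switched, so co is the middle locus and the order is al – co – k.
al–co: (453 + 61)/2402 = 0.2140; co–k: (382 + 61)/2402 = 0.1844.
Expected DCO frequency = 0.2140 × 0.1844 ≈ 0.03946; observed = 61/2402 ≈ 0.02540.
Coefficient of coincidence = 0.02540/0.03946 ≈ 0.64.

0.64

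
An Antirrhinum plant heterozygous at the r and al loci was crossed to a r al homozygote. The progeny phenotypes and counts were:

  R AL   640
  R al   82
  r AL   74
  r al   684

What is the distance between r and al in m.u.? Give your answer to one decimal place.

The two most frequent classes, R AL (640) and r al (684), are the parental types, so the F1 was R AL / r al.
The recombinant classes are R al and r AL: 82 + 74 = 156.
Recombination frequency = 156/1480 = 0.1054 ≈ 10.5%, i.e. 10.5 m.u.

10.5 m.u.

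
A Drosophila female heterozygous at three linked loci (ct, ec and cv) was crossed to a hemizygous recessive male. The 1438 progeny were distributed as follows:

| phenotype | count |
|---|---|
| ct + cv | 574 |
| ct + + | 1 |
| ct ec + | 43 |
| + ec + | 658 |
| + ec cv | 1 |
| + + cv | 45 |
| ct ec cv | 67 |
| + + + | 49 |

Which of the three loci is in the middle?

The two most frequent reciprocal classes, + ec + and ct + cv, are the parental types, so the F1 was + ec + / ct + cv.
The two rarest classes, + ec cv and ct + +, are the double crossovers. Comparing them with the parentals, only the cv allele has switched, so cv is the middle locus and the order is ct – cv – ec.

cv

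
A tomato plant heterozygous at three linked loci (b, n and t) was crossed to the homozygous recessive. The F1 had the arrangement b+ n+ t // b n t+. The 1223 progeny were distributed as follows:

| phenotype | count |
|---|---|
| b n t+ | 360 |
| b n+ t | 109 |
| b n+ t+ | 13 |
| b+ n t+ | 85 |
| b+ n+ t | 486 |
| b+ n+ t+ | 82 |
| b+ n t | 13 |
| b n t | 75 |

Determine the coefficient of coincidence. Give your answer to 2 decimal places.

0.79

The two rarest classes, b+ n t and b n+ t+, are the double crossovers. Comparing them with the parentals, only the n allele has switched, so n is the middle locus and the order is b – n – t.
b–n: (194 + 26)/1223 = 0.1799; n–t: (157 + 26)/1223 = 0.1496.
Expected DCO frequency = 0.1799 × 0.1496 ≈ 0.02691; observed = 26/1223 ≈ 0.02126.
Coefficient of coincidence = 0.02126/0.02691 ≈ 0.79.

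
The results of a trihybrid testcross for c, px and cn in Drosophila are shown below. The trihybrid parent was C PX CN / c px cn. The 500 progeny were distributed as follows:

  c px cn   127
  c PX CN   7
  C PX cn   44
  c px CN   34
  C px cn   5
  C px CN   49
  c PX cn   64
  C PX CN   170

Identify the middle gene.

c

The two rarest classes, c PX CN and C px cn, are the double crossovers. Comparing them with the parentals, only the c allele has switched, so c is the middle locus and the order is px – c – cn.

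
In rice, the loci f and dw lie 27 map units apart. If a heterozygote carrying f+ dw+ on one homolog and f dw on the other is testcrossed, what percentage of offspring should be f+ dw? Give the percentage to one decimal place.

13.5%

A map distance of 27 map units corresponds to a recombination frequency of 0.270.
The F1 is f+ dw+ / f dw, so f+ dw is a recombinant gamete class with expected frequency r/2 = 0.270/2 = 0.1350.
That is 0.1350 = 13.5% of the progeny.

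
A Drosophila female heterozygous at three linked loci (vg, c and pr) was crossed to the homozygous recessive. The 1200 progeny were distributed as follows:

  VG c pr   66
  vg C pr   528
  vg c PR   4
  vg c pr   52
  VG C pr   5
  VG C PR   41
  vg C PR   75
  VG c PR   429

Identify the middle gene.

The two most frequent reciprocal classes, vg C pr and VG c PR, are the parental types, so the F1 was vg C pr / VG c PR.
The two rarest classes, VG C pr and vg c PR, are the double crossovers. Comparing them with the parentals, only the vg allele has switched, so vg is the middle locus and the order is c – vg – pr.

vg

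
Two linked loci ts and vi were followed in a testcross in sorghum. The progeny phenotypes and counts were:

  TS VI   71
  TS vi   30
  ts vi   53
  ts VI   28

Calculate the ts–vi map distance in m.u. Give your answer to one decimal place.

The two most frequent classes, TS VI (71) and ts vi (53), are the parental types, so the F1 was TS VI / ts vi.
The recombinant classes are TS vi and ts VI: 30 + 28 = 58.
Recombination frequency = 58/182 = 0.3187 ≈ 31.9%, i.e. 31.9 m.u.

31.9 m.u.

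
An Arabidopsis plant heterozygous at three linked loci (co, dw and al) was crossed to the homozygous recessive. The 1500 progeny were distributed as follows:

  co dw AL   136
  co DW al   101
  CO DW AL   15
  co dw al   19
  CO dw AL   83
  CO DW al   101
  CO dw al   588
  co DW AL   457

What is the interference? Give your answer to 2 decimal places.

The two most frequent reciprocal classes, CO dw al and co DW AL, are the parental types, so the F1 was CO dw al / co DW AL.
The two rarest classes, co dw al and CO DW AL, are the double crossovers. Comparing them with the parentals, only the co allele has switched, so co is the middle locus and the order is dw – co – al.
dw–co: (237 + 34)/1500 = 0.1807; co–al: (184 + 34)/1500 = 0.1453.
Expected DCO frequency = 0.1807 × 0.1453 ≈ 0.02626; observed = 34/1500 ≈ 0.02267.
Coefficient of coincidence = 0.02267/0.02626 ≈ 0.86; interference = 1 − 0.86 = 0.14.

0.14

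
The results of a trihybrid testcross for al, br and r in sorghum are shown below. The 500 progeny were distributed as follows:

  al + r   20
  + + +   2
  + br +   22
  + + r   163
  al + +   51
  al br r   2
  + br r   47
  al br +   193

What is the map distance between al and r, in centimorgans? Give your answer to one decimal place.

The two most frequent reciprocal classes, al br + and + + r, are the parental types, so the F1 was al br + / + + r.
The two rarest classes, al br r and + + +, are the double crossovers. Comparing them with the parentals, only the r allele has switched, so r is the middle locus and the order is al – r – br.
Crossovers in the al–r interval produce the single-crossover classes + br + and al + r (22 + 20 = 42) plus the double crossovers (4).
RF(al–r) = (42 + 4) / 500 = 46/500 = 0.0920 → 9.2 centimorgans.

9.2 centimorgans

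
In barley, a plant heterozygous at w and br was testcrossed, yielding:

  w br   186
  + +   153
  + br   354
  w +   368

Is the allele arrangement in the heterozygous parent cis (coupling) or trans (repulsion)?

trans

The two most frequent classes are + br (354) and w + (368); these are the parental (non-recombinant) types.
So the F1 carried + br on one chromosome and w + on the other — the recessive alleles are on opposite chromosomes (trans / repulsion).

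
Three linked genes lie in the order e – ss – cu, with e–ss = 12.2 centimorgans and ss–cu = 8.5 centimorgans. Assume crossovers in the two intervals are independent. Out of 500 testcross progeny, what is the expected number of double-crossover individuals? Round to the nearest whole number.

Map distances give recombination frequencies of 0.122 and 0.085 for the two intervals.
With no interference, expected double-crossover frequency = 0.122 × 0.085 = 0.01037.
Expected number = 0.01037 × 500 = 5.19 ≈ 5.

5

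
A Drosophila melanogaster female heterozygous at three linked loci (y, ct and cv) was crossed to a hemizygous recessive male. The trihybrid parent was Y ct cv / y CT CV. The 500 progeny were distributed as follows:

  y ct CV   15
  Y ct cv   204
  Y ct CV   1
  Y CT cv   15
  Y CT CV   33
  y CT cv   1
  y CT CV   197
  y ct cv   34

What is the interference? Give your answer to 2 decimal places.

0.55

The two rarest classes, Y ct CV and y CT cv, are the double crossovers. Comparing them with the parentals, only the cv allele has switched, so cv is the middle locus and the order is ct – cv – y.
ct–cv: (30 + 2)/500 = 0.0640; cv–y: (67 + 2)/500 = 0.1380.
Expected DCO frequency = 0.0640 × 0.1380 ≈ 0.00883; observed = 2/500 ≈ 0.00400.
Coefficient of coincidence = 0.00400/0.00883 ≈ 0.45; interference = 1 − 0.45 = 0.55.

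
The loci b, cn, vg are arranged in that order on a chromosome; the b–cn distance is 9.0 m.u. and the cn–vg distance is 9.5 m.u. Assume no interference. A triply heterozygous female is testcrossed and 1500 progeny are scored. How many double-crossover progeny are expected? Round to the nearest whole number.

13

Map distances give recombination frequencies of 0.090 and 0.095 for the two intervals.
With no interference, expected double-crossover frequency = 0.090 × 0.095 = 0.00855.
Expected number = 0.00855 × 1500 = 12.83 ≈ 13.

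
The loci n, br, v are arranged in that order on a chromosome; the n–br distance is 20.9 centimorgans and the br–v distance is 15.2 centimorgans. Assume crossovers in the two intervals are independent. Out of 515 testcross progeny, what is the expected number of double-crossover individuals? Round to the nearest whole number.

16

Map distances give recombination frequencies of 0.209 and 0.152 for the two intervals.
With no interference, expected double-crossover frequency = 0.209 × 0.152 = 0.03177.
Expected number = 0.03177 × 515 = 16.36 ≈ 16.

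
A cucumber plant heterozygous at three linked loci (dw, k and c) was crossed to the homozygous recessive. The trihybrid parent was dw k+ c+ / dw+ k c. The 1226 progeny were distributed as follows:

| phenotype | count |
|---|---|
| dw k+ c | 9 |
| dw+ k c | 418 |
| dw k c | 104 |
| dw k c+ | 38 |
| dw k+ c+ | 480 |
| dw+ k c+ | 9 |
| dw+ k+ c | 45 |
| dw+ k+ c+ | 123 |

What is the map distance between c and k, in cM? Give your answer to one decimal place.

8.2 cM

The two rarest classes, dw k+ c and dw+ k c+, are the double crossovers. Comparing them with the parentals, only the c allele has switched, so c is the middle locus and the order is k – c – dw.
Crossovers in the k–c interval produce the single-crossover classes dw k c+ and dw+ k+ c (38 + 45 = 83) plus the double crossovers (18).
RF(k–c) = (83 + 18) / 1226 = 101/1226 = 0.0824 → 8.2 cM.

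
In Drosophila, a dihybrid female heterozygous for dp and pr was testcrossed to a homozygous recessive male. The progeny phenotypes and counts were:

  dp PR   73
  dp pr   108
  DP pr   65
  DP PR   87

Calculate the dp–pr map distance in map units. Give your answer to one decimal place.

41.4 map units

The two most frequent classes, DP PR (87) and dp pr (108), are the parental types, so the F1 was DP PR / dp pr.
The recombinant classes are DP pr and dp PR: 65 + 73 = 138.
Recombination frequency = 138/333 = 0.4144 ≈ 41.4%, i.e. 41.4 map units.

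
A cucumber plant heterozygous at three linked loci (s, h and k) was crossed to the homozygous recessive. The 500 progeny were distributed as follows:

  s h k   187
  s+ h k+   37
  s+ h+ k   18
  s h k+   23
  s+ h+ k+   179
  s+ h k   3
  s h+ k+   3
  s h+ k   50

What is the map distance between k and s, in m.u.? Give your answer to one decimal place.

The two most frequent reciprocal classes, s h k and s+ h+ k+, are the parental types, so the F1 was s h k / s+ h+ k+.
The two rarest classes, s+ h k and s h+ k+, are the double crossovers. Comparing them with the parentals, only the s allele has switched, so s is the middle locus and the order is h – s – k.
Crossovers in the s–k interval produce the single-crossover classes s h k+ and s+ h+ k (23 + 18 = 41) plus the double crossovers (6).
RF(s–k) = (41 + 6) / 500 = 47/500 = 0.0940 → 9.4 m.u.

9.4 m.u.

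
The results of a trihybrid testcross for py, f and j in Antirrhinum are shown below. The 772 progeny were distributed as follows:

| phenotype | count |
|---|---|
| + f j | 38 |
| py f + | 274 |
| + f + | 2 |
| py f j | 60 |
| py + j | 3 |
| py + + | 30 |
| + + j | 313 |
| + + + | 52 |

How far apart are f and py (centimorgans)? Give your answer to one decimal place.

9.5 centimorgans

The two most frequent reciprocal classes, + + j and py f +, are the parental types, so the F1 was + + j / py f +.
The two rarest classes, py + j and + f +, are the double crossovers. Comparing them with the parentals, only the py allele has switched, so py is the middle locus and the order is f – py – j.
Crossovers in the f–py interval produce the single-crossover classes + f j and py + + (38 + 30 = 68) plus the double crossovers (5).
RF(f–py) = (68 + 5) / 772 = 73/772 = 0.0946 → 9.5 centimorgans.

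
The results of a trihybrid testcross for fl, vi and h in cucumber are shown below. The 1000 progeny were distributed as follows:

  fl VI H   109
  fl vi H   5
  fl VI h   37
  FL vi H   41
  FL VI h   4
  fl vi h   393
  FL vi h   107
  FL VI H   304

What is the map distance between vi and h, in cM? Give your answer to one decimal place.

The two most frequent reciprocal classes, fl vi h and FL VI H, are the parental types, so the F1 was fl vi h / FL VI H.
The two rarest classes, fl vi H and FL VI h, are the double crossovers. Comparing them with the parentals, only the h allele has switched, so h is the middle locus and the order is vi – h – fl.
Crossovers in the vi–h interval produce the single-crossover classes fl VI h and FL vi H (37 + 41 = 78) plus the double crossovers (9).
RF(vi–h) = (78 + 9) / 1000 = 87/1000 = 0.0870 → 8.7 cM.

8.7 cM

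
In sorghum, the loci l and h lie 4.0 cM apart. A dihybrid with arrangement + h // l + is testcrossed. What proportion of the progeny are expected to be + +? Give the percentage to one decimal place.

A map distance of 4.0 cM corresponds to a recombination frequency of 0.040.
The F1 is + h / l +, so + + is a recombinant gamete class with expected frequency r/2 = 0.040/2 = 0.0200.
That is 0.0200 = 2.0% of the progeny.

2.0%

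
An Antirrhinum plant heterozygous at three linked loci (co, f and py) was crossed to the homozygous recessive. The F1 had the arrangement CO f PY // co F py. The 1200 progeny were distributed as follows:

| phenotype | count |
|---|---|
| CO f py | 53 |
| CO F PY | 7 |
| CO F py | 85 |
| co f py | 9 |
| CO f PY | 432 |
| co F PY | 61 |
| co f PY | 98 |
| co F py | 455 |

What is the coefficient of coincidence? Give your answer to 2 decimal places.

0.74

The two rarest classes, CO F PY and co f py, are the double crossovers. Comparing them with the parentals, only the f allele has switched, so f is the middle locus and the order is py – f – co.
py–f: (114 + 16)/1200 = 0.1083; f–co: (183 + 16)/1200 = 0.1658.
Expected DCO frequency = 0.1083 × 0.1658 ≈ 0.01796; observed = 16/1200 ≈ 0.01333.
Coefficient of coincidence = 0.01333/0.01796 ≈ 0.74.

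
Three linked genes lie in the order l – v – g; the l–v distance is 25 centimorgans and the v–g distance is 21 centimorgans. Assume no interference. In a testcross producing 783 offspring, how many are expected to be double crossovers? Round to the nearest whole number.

Map distances give recombination frequencies of 0.250 and 0.210 for the two intervals.
With no interference, expected double-crossover frequency = 0.250 × 0.210 = 0.05250.
Expected number = 0.05250 × 783 = 41.11 ≈ 41.

41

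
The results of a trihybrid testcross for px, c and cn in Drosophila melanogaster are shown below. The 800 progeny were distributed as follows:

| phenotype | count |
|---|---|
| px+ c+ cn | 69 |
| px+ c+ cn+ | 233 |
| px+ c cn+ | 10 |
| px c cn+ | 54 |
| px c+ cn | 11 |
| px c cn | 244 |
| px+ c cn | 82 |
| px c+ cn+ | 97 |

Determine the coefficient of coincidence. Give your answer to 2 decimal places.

The two most frequent reciprocal classes, px+ c+ cn+ and px c cn, are the parental types, so the F1 was px+ c+ cn+ / px c cn.
The two rarest classes, px+ c cn+ and px c+ cn, are the double crossovers. Comparing them with the parentals, only the c allele has switched, so c is the middle locus and the order is px – c – cn.
px–c: (179 + 21)/800 = 0.2500; c–cn: (123 + 21)/800 = 0.1800.
Expected DCO frequency = 0.2500 × 0.1800 ≈ 0.04500; observed = 21/800 ≈ 0.02625.
Coefficient of coincidence = 0.02625/0.04500 ≈ 0.58.

0.58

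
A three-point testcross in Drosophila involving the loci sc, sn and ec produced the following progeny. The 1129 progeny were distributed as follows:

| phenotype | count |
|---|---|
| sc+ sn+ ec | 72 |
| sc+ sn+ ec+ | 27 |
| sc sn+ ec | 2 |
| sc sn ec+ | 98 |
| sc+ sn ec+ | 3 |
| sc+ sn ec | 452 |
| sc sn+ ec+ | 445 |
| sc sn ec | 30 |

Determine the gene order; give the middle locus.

ec

The two most frequent reciprocal classes, sc sn+ ec+ and sc+ sn ec, are the parental types, so the F1 was sc sn+ ec+ / sc+ sn ec.
The two rarest classes, sc sn+ ec and sc+ sn ec+, are the double crossovers. Comparing them with the parentals, only the ec allele has switched, so ec is the middle locus and the order is sc – ec – sn.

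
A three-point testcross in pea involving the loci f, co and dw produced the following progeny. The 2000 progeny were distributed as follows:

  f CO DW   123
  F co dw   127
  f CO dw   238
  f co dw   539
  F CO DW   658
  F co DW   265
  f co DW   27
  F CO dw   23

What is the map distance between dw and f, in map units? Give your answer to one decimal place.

The two most frequent reciprocal classes, F CO DW and f co dw, are the parental types, so the F1 was F CO DW / f co dw.
The two rarest classes, F CO dw and f co DW, are the double crossovers. Comparing them with the parentals, only the dw allele has switched, so dw is the middle locus and the order is co – dw – f.
Crossovers in the dw–f interval produce the single-crossover classes f CO DW and F co dw (123 + 127 = 250) plus the double crossovers (50).
RF(dw–f) = (250 + 50) / 2000 = 300/2000 = 0.1500 → 15.0 map units.

15.0 map units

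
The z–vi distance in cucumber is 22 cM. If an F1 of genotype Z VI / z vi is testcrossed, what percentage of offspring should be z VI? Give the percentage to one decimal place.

A map distance of 22 cM corresponds to a recombination frequency of 0.220.
The F1 is Z VI / z vi, so z VI is a recombinant gamete class with expected frequency r/2 = 0.220/2 = 0.1100.
That is 0.1100 = 11.0% of the progeny.

11.0%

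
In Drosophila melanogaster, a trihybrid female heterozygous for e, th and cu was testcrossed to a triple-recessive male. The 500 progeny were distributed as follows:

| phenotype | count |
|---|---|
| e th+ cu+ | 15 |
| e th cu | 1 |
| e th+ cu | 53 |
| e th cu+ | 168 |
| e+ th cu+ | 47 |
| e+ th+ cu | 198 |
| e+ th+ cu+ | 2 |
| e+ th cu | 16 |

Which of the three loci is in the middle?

The two most frequent reciprocal classes, e th cu+ and e+ th+ cu, are the parental types, so the F1 was e th cu+ / e+ th+ cu.
The two rarest classes, e th cu and e+ th+ cu+, are the double crossovers. Comparing them with the parentals, only the cu allele has switched, so cu is the middle locus and the order is th – cu – e.

cu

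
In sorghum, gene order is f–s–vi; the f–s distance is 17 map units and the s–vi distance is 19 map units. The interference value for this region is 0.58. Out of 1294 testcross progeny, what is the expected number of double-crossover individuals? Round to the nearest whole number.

Map distances give recombination frequencies of 0.170 and 0.190 for the two intervals.
With interference 0.58 (so coincidence = 0.42), expected double-crossover frequency = 0.170 × 0.190 × 0.42 = 0.01357.
Expected number = 0.01357 × 1294 = 17.55 ≈ 18.

18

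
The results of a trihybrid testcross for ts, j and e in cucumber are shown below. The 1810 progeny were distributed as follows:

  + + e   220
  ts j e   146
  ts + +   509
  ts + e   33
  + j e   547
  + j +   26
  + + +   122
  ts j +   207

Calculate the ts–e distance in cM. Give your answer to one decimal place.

The two most frequent reciprocal classes, ts + + and + j e, are the parental types, so the F1 was ts + + / + j e.
The two rarest classes, ts + e and + j +, are the double crossovers. Comparing them with the parentals, only the e allele has switched, so e is the middle locus and the order is j – e – ts.
Crossovers in the e–ts interval produce the single-crossover classes + + + and ts j e (122 + 146 = 268) plus the double crossovers (59).
RF(e–ts) = (268 + 59) / 1810 = 327/1810 = 0.1807 → 18.1 cM.

18.1 cM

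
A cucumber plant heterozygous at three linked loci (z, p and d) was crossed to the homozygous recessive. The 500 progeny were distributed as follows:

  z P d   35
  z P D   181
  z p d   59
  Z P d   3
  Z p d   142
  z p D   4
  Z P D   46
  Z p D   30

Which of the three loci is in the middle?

p

The two most frequent reciprocal classes, z P D and Z p d, are the parental types, so the F1 was z P D / Z p d.
The two rarest classes, z p D and Z P d, are the double crossovers. Comparing them with the parentals, only the p allele has switched, so p is the middle locus and the order is d – p – z.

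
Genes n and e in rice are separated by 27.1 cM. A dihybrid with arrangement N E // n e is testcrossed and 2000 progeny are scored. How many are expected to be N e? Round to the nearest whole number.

271

A map distance of 27.1 cM corresponds to a recombination frequency of 0.271.
The F1 is N E / n e, so N e is a recombinant gamete class with expected frequency r/2 = 0.271/2 = 0.1355.
Expected number = 0.1355 × 2000 = 271.00 ≈ 271.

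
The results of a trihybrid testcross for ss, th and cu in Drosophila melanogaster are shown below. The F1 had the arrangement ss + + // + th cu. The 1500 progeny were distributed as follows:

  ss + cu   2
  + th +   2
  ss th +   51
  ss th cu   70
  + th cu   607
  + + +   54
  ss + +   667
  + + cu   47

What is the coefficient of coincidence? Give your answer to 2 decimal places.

The two rarest classes, ss + cu and + th +, are the double crossovers. Comparing them with the parentals, only the cu allele has switched, so cu is the middle locus and the order is ss – cu – th.
ss–cu: (124 + 4)/1500 = 0.0853; cu–th: (98 + 4)/1500 = 0.0680.
Expected DCO frequency = 0.0853 × 0.0680 ≈ 0.00580; observed = 4/1500 ≈ 0.00267.
Coefficient of coincidence = 0.00267/0.00580 ≈ 0.46.

0.46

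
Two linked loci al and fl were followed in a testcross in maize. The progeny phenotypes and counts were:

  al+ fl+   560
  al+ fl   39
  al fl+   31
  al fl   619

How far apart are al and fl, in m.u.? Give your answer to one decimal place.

The two most frequent classes, al+ fl+ (560) and al fl (619), are the parental types, so the F1 was al+ fl+ / al fl.
The recombinant classes are al+ fl and al fl+: 39 + 31 = 70.
Recombination frequency = 70/1249 = 0.0560 ≈ 5.6%, i.e. 5.6 m.u.

5.6 m.u.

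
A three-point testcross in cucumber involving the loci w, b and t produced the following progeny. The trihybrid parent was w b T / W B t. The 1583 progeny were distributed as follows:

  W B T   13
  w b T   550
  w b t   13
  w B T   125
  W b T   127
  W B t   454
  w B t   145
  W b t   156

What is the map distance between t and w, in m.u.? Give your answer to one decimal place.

The two rarest classes, w b t and W B T, are the double crossovers. Comparing them with the parentals, only the t allele has switched, so t is the middle locus and the order is w – t – b.
Crossovers in the w–t interval produce the single-crossover classes W b T and w B t (127 + 145 = 272) plus the double crossovers (26).
RF(w–t) = (272 + 26) / 1583 = 298/1583 = 0.1883 → 18.8 m.u.

18.8 m.u.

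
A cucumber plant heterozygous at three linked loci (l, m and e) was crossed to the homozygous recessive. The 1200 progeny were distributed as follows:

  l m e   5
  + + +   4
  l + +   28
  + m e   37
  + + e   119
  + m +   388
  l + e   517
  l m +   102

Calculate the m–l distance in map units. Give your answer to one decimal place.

The two most frequent reciprocal classes, + m + and l + e, are the parental types, so the F1 was + m + / l + e.
The two rarest classes, + + + and l m e, are the double crossovers. Comparing them with the parentals, only the m allele has switched, so m is the middle locus and the order is l – m – e.
Crossovers in the l–m interval produce the single-crossover classes l m + and + + e (102 + 119 = 221) plus the double crossovers (9).
RF(l–m) = (221 + 9) / 1200 = 230/1200 = 0.1917 → 19.2 map units.

19.2 map units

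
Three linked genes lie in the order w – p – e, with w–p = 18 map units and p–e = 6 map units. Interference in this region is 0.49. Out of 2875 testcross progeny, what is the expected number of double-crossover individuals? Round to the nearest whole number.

Map distances give recombination frequencies of 0.180 and 0.060 for the two intervals.
With interference 0.49 (so coincidence = 0.51), expected double-crossover frequency = 0.180 × 0.060 × 0.51 = 0.00551.
Expected number = 0.00551 × 2875 = 15.84 ≈ 16.

16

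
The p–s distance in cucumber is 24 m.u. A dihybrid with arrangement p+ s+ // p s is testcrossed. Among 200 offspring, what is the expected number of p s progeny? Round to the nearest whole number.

76

A map distance of 24 m.u. corresponds to a recombination frequency of 0.240.
The F1 is p+ s+ / p s, so p s is a parental gamete class with expected frequency (1 − r)/2 = 0.760/2 = 0.3800.
Expected number = 0.3800 × 200 = 76.00 ≈ 76.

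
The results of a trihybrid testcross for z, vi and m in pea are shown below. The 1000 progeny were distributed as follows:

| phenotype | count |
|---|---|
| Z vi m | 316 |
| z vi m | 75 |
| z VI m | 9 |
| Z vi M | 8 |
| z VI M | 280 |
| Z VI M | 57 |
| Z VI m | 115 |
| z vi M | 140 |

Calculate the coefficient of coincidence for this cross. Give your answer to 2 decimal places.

The two most frequent reciprocal classes, z VI M and Z vi m, are the parental types, so the F1 was z VI M / Z vi m.
The two rarest classes, z VI m and Z vi M, are the double crossovers. Comparing them with the parentals, only the m allele has switched, so m is the middle locus and the order is z – m – vi.
z–m: (132 + 17)/1000 = 0.1490; m–vi: (255 + 17)/1000 = 0.2720.
Expected DCO frequency = 0.1490 × 0.2720 ≈ 0.04053; observed = 17/1000 ≈ 0.01700.
Coefficient of coincidence = 0.01700/0.04053 ≈ 0.42.

0.42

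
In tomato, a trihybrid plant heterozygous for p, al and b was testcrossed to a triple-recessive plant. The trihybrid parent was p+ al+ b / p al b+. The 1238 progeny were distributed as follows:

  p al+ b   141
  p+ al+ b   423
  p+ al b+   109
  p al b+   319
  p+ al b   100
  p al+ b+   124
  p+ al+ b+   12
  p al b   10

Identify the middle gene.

b

The two rarest classes, p+ al+ b+ and p al b, are the double crossovers. Comparing them with the parentals, only the b allele has switched, so b is the middle locus and the order is p – b – al.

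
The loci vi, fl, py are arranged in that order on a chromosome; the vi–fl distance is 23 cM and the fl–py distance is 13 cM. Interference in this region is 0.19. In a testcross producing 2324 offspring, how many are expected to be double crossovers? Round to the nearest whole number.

56

Map distances give recombination frequencies of 0.230 and 0.130 for the two intervals.
With interference 0.19 (so coincidence = 0.81), expected double-crossover frequency = 0.230 × 0.130 × 0.81 = 0.02422.
Expected number = 0.02422 × 2324 = 56.28 ≈ 56.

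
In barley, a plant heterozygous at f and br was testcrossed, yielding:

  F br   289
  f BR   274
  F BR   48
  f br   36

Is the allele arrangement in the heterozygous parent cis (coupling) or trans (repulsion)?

The two most frequent classes are F br (289) and f BR (274); these are the parental (non-recombinant) types.
So the F1 carried F br on one chromosome and f BR on the other — the recessive alleles are on opposite chromosomes (trans / repulsion).

trans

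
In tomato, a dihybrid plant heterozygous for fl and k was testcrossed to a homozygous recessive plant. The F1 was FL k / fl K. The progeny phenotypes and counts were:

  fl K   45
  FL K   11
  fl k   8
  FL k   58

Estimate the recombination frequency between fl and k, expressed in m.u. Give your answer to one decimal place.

15.6 m.u.

The recombinant classes are FL K and fl k: 11 + 8 = 19.
Recombination frequency = 19/122 = 0.1557 ≈ 15.6%, i.e. 15.6 m.u.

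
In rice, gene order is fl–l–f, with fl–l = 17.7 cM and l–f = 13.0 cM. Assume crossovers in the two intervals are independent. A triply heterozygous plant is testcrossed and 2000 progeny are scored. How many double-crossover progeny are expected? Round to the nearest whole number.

Map distances give recombination frequencies of 0.177 and 0.130 for the two intervals.
With no interference, expected double-crossover frequency = 0.177 × 0.130 = 0.02301.
Expected number = 0.02301 × 2000 = 46.02 ≈ 46.

46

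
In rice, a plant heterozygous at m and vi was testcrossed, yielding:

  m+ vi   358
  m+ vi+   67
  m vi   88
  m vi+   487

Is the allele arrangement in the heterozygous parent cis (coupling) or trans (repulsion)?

The two most frequent classes are m+ vi (358) and m vi+ (487); these are the parental (non-recombinant) types.
So the F1 carried m+ vi on one chromosome and m vi+ on the other — the recessive alleles are on opposite chromosomes (trans / repulsion).

trans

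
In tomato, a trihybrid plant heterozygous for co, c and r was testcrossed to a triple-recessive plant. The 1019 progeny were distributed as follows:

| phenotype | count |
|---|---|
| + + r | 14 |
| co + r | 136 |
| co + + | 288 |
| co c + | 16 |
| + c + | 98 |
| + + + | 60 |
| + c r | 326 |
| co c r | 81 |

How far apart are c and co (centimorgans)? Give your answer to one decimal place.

16.8 centimorgans

The two most frequent reciprocal classes, + c r and co + +, are the parental types, so the F1 was + c r / co + +.
The two rarest classes, + + r and co c +, are the double crossovers. Comparing them with the parentals, only the c allele has switched, so c is the middle locus and the order is r – c – co.
Crossovers in the c–co interval produce the single-crossover classes co c r and + + + (81 + 60 = 141) plus the double crossovers (30).
RF(c–co) = (141 + 30) / 1019 = 171/1019 = 0.1678 → 16.8 centimorgans.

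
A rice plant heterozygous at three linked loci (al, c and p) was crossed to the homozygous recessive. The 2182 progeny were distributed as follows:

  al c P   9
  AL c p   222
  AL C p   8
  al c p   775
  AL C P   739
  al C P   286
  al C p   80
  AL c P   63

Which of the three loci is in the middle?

The two most frequent reciprocal classes, AL C P and al c p, are the parental types, so the F1 was AL C P / al c p.
The two rarest classes, AL C p and al c P, are the double crossovers. Comparing them with the parentals, only the p allele has switched, so p is the middle locus and the order is al – p – c.

p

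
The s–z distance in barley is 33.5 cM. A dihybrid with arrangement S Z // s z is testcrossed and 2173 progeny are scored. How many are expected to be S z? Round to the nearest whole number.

A map distance of 33.5 cM corresponds to a recombination frequency of 0.335.
The F1 is S Z / s z, so S z is a recombinant gamete class with expected frequency r/2 = 0.335/2 = 0.1675.
Expected number = 0.1675 × 2173 = 363.98 ≈ 364.

364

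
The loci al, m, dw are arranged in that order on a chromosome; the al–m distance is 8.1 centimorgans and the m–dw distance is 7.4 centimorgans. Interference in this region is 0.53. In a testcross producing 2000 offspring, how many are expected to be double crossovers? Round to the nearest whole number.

Map distances give recombination frequencies of 0.081 and 0.074 for the two intervals.
With interference 0.53 (so coincidence = 0.47), expected double-crossover frequency = 0.081 × 0.074 × 0.47 = 0.00282.
Expected number = 0.00282 × 2000 = 5.63 ≈ 6.

6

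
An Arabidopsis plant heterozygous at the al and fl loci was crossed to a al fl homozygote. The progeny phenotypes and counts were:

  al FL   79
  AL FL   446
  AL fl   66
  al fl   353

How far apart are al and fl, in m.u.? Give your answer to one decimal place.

The two most frequent classes, AL FL (446) and al fl (353), are the parental types, so the F1 was AL FL / al fl.
The recombinant classes are AL fl and al FL: 66 + 79 = 145.
Recombination frequency = 145/944 = 0.1536 ≈ 15.4%, i.e. 15.4 m.u.

15.4 m.u.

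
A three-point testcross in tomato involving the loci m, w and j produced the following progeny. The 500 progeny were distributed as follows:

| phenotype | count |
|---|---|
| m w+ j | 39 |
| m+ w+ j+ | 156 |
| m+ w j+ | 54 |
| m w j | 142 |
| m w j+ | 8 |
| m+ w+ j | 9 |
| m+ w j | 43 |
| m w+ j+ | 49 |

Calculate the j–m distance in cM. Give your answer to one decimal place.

21.8 cM

The two most frequent reciprocal classes, m w j and m+ w+ j+, are the parental types, so the F1 was m w j / m+ w+ j+.
The two rarest classes, m w j+ and m+ w+ j, are the double crossovers. Comparing them with the parentals, only the j allele has switched, so j is the middle locus and the order is m – j – w.
Crossovers in the m–j interval produce the single-crossover classes m+ w j and m w+ j+ (43 + 49 = 92) plus the double crossovers (17).
RF(m–j) = (92 + 17) / 500 = 109/500 = 0.2180 → 21.8 cM.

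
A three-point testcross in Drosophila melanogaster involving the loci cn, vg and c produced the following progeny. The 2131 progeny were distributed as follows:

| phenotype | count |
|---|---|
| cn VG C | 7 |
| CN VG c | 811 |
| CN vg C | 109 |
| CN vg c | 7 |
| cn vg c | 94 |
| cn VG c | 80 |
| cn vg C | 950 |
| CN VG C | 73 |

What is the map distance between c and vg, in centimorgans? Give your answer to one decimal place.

8.5 centimorgans

The two most frequent reciprocal classes, cn vg C and CN VG c, are the parental types, so the F1 was cn vg C / CN VG c.
The two rarest classes, cn VG C and CN vg c, are the double crossovers. Comparing them with the parentals, only the vg allele has switched, so vg is the middle locus and the order is cn – vg – c.
Crossovers in the vg–c interval produce the single-crossover classes cn vg c and CN VG C (94 + 73 = 167) plus the double crossovers (14).
RF(vg–c) = (167 + 14) / 2131 = 181/2131 = 0.0849 → 8.5 centimorgans.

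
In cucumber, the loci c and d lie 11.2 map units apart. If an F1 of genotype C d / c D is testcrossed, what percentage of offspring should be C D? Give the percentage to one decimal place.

5.6%

A map distance of 11.2 map units corresponds to a recombination frequency of 0.112.
The F1 is C d / c D, so C D is a recombinant gamete class with expected frequency r/2 = 0.112/2 = 0.0560.
That is 0.0560 = 5.6% of the progeny.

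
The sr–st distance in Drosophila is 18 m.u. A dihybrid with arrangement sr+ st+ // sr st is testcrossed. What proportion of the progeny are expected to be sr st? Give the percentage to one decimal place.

41.0%

A map distance of 18 m.u. corresponds to a recombination frequency of 0.180.
The F1 is sr+ st+ / sr st, so sr st is a parental gamete class with expected frequency (1 − r)/2 = 0.820/2 = 0.4100.
That is 0.4100 = 41.0% of the progeny.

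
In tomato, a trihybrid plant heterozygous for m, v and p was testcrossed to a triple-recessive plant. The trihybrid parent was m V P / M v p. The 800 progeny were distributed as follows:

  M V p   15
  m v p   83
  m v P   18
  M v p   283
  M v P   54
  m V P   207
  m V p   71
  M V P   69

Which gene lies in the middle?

The two rarest classes, m v P and M V p, are the double crossovers. Comparing them with the parentals, only the v allele has switched, so v is the middle locus and the order is m – v – p.

v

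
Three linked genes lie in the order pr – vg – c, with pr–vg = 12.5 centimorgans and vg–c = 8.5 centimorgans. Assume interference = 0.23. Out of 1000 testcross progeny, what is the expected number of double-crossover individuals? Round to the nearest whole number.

8

Map distances give recombination frequencies of 0.125 and 0.085 for the two intervals.
With interference 0.23 (so coincidence = 0.77), expected double-crossover frequency = 0.125 × 0.085 × 0.77 = 0.00818.
Expected number = 0.00818 × 1000 = 8.18 ≈ 8.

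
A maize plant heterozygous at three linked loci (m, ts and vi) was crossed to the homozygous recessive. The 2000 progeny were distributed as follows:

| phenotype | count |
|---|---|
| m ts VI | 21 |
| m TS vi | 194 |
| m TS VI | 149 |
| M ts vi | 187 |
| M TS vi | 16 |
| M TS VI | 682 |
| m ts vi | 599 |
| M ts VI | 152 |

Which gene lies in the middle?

vi

The two most frequent reciprocal classes, M TS VI and m ts vi, are the parental types, so the F1 was M TS VI / m ts vi.
The two rarest classes, M TS vi and m ts VI, are the double crossovers. Comparing them with the parentals, only the vi allele has switched, so vi is the middle locus and the order is ts – vi – m.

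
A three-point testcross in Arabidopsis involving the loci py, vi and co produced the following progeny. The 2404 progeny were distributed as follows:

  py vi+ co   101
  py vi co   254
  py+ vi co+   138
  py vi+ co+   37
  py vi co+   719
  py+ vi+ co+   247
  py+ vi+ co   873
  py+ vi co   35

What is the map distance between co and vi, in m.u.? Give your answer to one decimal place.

23.8 m.u.

The two most frequent reciprocal classes, py+ vi+ co and py vi co+, are the parental types, so the F1 was py+ vi+ co / py vi co+.
The two rarest classes, py+ vi co and py vi+ co+, are the double crossovers. Comparing them with the parentals, only the vi allele has switched, so vi is the middle locus and the order is co – vi – py.
Crossovers in the co–vi interval produce the single-crossover classes py+ vi+ co+ and py vi co (247 + 254 = 501) plus the double crossovers (72).
RF(co–vi) = (501 + 72) / 2404 = 573/2404 = 0.2384 → 23.8 m.u.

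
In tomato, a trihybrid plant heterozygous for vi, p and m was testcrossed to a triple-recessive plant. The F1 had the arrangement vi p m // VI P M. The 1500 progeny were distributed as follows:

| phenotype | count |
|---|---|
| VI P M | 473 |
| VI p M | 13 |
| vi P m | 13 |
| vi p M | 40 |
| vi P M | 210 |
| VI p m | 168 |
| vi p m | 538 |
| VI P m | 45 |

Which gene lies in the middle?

p

The two rarest classes, vi P m and VI p M, are the double crossovers. Comparing them with the parentals, only the p allele has switched, so p is the middle locus and the order is vi – p – m.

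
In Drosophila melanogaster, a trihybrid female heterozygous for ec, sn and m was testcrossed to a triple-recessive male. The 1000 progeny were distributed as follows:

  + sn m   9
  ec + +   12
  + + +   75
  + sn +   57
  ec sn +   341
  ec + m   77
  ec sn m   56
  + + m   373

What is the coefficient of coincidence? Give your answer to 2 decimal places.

The two most frequent reciprocal classes, ec sn + and + + m, are the parental types, so the F1 was ec sn + / + + m.
The two rarest classes, ec + + and + sn m, are the double crossovers. Comparing them with the parentals, only the sn allele has switched, so sn is the middle locus and the order is m – sn – ec.
m–sn: (131 + 21)/1000 = 0.1520; sn–ec: (134 + 21)/1000 = 0.1550.
Expected DCO frequency = 0.1520 × 0.1550 ≈ 0.02356; observed = 21/1000 ≈ 0.02100.
Coefficient of coincidence = 0.02100/0.02356 ≈ 0.89.

0.89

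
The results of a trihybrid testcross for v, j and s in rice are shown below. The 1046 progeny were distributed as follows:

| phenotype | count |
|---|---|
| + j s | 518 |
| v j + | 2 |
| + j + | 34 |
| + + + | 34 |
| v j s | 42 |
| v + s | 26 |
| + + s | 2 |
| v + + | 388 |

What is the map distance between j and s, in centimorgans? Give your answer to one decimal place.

The two most frequent reciprocal classes, v + + and + j s, are the parental types, so the F1 was v + + / + j s.
The two rarest classes, v j + and + + s, are the double crossovers. Comparing them with the parentals, only the j allele has switched, so j is the middle locus and the order is s – j – v.
Crossovers in the s–j interval produce the single-crossover classes v + s and + j + (26 + 34 = 60) plus the double crossovers (4).
RF(s–j) = (60 + 4) / 1046 = 64/1046 = 0.0612 → 6.1 centimorgans.

6.1 centimorgans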